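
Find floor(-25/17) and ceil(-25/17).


-25/17 = -1.4706
floor = -2
ceil = -1

floor = -2, ceil = -1


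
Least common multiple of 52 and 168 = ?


GCD(52, 168) = 4
LCM = 52*168/4 = 8736/4 = 2184

LCM = 2184


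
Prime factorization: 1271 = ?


1271 / 31 = 41
41 / 41 = 1
1271 = 31 × 41


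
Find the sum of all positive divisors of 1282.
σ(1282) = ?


Divisors of 1282: 1, 2, 641, 1282
Sum = 1 + 2 + 641 + 1282 = 1926

σ(1282) = 1926


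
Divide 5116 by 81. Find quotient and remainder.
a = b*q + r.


5116 = 81 * 63 + 13
Check: 5103 + 13 = 5116

q = 63, r = 13


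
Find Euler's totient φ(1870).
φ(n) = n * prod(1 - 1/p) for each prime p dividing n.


1870 = 2 × 5 × 11 × 17
Prime factors: 2, 5, 11, 17
φ(1870) = 1870 × (1-1/2) × (1-1/5) × (1-1/11) × (1-1/17)
= 1870 × 1/2 × 4/5 × 10/11 × 16/17 = 640

φ(1870) = 640


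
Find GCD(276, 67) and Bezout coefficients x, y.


Tabular extended Euclidean (each row: r = 276*s + 67*t):
r=276, s=1, t=0
r=67, s=0, t=1
q=4: r=8, s=1, t=-4   [276*(1) + 67*(-4) = 8]
q=8: r=3, s=-8, t=33   [276*(-8) + 67*(33) = 3]
q=2: r=2, s=17, t=-70   [276*(17) + 67*(-70) = 2]
q=1: r=1, s=-25, t=103   [276*(-25) + 67*(103) = 1]
q=2: r=0, s=67, t=-276   [276*(67) + 67*(-276) = 0]
GCD = 1; from the row with r=1: x=-25, y=103
Check: 276*(-25) + 67*(103) = -6900 + 6901 = 1

GCD = 1, x = -25, y = 103


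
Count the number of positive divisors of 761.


761 = 761^1
d(761) = (1+1) = 2

2 divisors


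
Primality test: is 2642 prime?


2642 / 2 = 1321 (exact division)
2642 is NOT prime.

No, 2642 is not prime


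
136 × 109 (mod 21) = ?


136 × 109 = 14824
14824 mod 21 = 19


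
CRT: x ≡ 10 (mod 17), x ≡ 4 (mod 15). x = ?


M = 17*15 = 255
M1 = M/17 = 15, M2 = M/15 = 17
M1^(-1) mod 17 = 8, M2^(-1) mod 15 = 8
x = 10*15*8 + 4*17*8 = 1744
1744 mod 255 = 214
Check: 214 mod 17 = 10 ✓, 214 mod 15 = 4 ✓

x ≡ 214 (mod 255)


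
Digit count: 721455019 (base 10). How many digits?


721455019 has 9 digits in base 10
floor(log10(721455019)) + 1 = floor(8.8582) + 1 = 9

9 digits (base 10)


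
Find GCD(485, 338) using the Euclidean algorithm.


485 = 1 * 338 + 147
338 = 2 * 147 + 44
147 = 3 * 44 + 15
44 = 2 * 15 + 14
15 = 1 * 14 + 1
14 = 14 * 1 + 0
GCD = 1


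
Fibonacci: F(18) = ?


Sequence: 1, 1, 2, 3, 5, 8, 13, 21, 34, 55, 89, 144, 233, 377, 610, 987, 1597, 2584
F(18) = 2584


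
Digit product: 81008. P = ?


8 × 1 × 0 × 0 × 8 = 0


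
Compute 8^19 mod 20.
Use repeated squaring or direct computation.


8^1 mod 20 = 8
8^2 mod 20 = 4
8^3 mod 20 = 12
8^4 mod 20 = 16
8^5 mod 20 = 8
8^6 mod 20 = 4
8^7 mod 20 = 12
8^8 mod 20 = 16
8^9 mod 20 = 8
8^10 mod 20 = 4
8^11 mod 20 = 12
8^12 mod 20 = 16
8^13 mod 20 = 8
8^14 mod 20 = 4
8^15 mod 20 = 12
8^16 mod 20 = 16
8^17 mod 20 = 8
8^18 mod 20 = 4
8^19 mod 20 = 12


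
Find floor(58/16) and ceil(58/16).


58/16 = 3.6250
floor = 3
ceil = 4

floor = 3, ceil = 4


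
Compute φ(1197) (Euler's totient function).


1197 = 3^2 × 7 × 19
Prime factors: 3, 7, 19
φ(1197) = 1197 × (1-1/3) × (1-1/7) × (1-1/19)
= 1197 × 2/3 × 6/7 × 18/19 = 648

φ(1197) = 648


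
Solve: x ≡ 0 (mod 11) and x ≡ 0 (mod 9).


M = 11*9 = 99
M1 = M/11 = 9, M2 = M/9 = 11
M1^(-1) mod 11 = 5, M2^(-1) mod 9 = 5
x = 0*9*5 + 0*11*5 = 0
0 mod 99 = 0
Check: 0 mod 11 = 0 ✓, 0 mod 9 = 0 ✓

x ≡ 0 (mod 99)


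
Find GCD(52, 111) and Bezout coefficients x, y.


Tabular extended Euclidean (each row: r = 52*s + 111*t):
r=52, s=1, t=0
r=111, s=0, t=1
q=0: r=52, s=1, t=0   [52*(1) + 111*(0) = 52]
q=2: r=7, s=-2, t=1   [52*(-2) + 111*(1) = 7]
q=7: r=3, s=15, t=-7   [52*(15) + 111*(-7) = 3]
q=2: r=1, s=-32, t=15   [52*(-32) + 111*(15) = 1]
q=3: r=0, s=111, t=-52   [52*(111) + 111*(-52) = 0]
GCD = 1; from the row with r=1: x=-32, y=15
Check: 52*(-32) + 111*(15) = -1664 + 1665 = 1

GCD = 1, x = -32, y = 15


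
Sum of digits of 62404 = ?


6 + 2 + 4 + 0 + 4 = 16


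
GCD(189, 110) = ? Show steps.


189 = 1 * 110 + 79
110 = 1 * 79 + 31
79 = 2 * 31 + 17
31 = 1 * 17 + 14
17 = 1 * 14 + 3
14 = 4 * 3 + 2
3 = 1 * 2 + 1
2 = 2 * 1 + 0
GCD = 1


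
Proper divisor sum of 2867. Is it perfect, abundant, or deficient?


Proper divisors: 1, 47, 61
Sum = 1 + 47 + 61 = 109
109 < 2867 → deficient

s(2867) = 109 (deficient)


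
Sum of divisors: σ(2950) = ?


Divisors of 2950: 1, 2, 5, 10, 25, 50, 59, 118, 295, 590, 1475, 2950
Sum = 1 + 2 + 5 + 10 + 25 + 50 + 59 + 118 + 295 + 590 + 1475 + 2950 = 5580

σ(2950) = 5580


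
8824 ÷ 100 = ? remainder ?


8824 = 100 * 88 + 24
Check: 8800 + 24 = 8824

q = 88, r = 24


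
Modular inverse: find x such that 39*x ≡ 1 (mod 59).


Use the extended Euclidean algorithm on (59, 39); each row r = 59*s + 39*t:
r=59, s=1, t=0
r=39, s=0, t=1
q=1: r=20, s=1, t=-1   [59*(1) + 39*(-1) = 20]
q=1: r=19, s=-1, t=2   [59*(-1) + 39*(2) = 19]
q=1: r=1, s=2, t=-3   [59*(2) + 39*(-3) = 1]
q=19: r=0, s=-39, t=59   [59*(-39) + 39*(59) = 0]
GCD = 1 with t = -3, so 39*(-3) ≡ 1 (mod 59)
Inverse = -3 mod 59 = 56
Check: 39 * 56 = 2184 ≡ 1 (mod 59)

39^(-1) ≡ 56 (mod 59)


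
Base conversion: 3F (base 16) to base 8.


3F (base 16) = 63 (decimal)
63 (decimal) = 77 (base 8)


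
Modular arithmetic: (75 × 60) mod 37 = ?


75 × 60 = 4500
4500 mod 37 = 23


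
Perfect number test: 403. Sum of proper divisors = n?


Proper divisors of 403: 1, 13, 31
Sum = 1 + 13 + 31 = 45

No, 403 is not perfect (45 ≠ 403)


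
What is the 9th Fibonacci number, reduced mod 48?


F(k) mod 48 for k=1..9:
1, 1, 2, 3, 5, 8, 13, 21, 34
F(9) mod 48 = 34


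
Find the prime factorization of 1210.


1210 / 2 = 605
605 / 5 = 121
121 / 11 = 11
11 / 11 = 1
1210 = 2 × 5 × 11^2


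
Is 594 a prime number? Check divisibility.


594 / 2 = 297 (exact division)
594 is NOT prime.

No, 594 is not prime


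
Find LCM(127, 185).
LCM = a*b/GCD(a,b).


GCD(127, 185) = 1
LCM = 127*185/1 = 23495/1 = 23495

LCM = 23495


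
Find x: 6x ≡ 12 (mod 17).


GCD(6, 17) = 1, unique solution
a^(-1) mod 17 = 3
x = 3 * 12 mod 17 = 2

x ≡ 2 (mod 17)


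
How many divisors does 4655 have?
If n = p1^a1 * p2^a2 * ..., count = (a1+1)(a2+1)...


4655 = 5^1 × 7^2 × 19^1
d(4655) = (1+1) × (2+1) × (1+1) = 12

12 divisors


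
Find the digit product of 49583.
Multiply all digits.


4 × 9 × 5 × 8 × 3 = 4320


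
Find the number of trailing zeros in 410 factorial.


floor(410/5) = 82
floor(410/25) = 16
floor(410/125) = 3
Total = 101

101 trailing zeros


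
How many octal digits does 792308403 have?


792308403 in base 8 = 5716325263
Number of digits = 10

10 digits (base 8)


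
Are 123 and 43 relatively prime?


Euclidean algorithm:
123 = 2 * 43 + 37
43 = 1 * 37 + 6
37 = 6 * 6 + 1
6 = 6 * 1 + 0
GCD(123, 43) = 1

Yes, coprime (GCD = 1)


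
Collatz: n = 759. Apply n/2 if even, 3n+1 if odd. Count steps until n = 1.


759 → 2278 → 1139 → 3418 → 1709 → 5128 → 2564 → 1282 → 641 → 1924 → 962 → 481 → 1444 → 722 → 361 → 1084 → 542 → 271 → 814 → 407 → 1222 → 611 → 1834 → 917 → 2752 → 1376 → 688 → 344 → 172 → 86 → 43 → 130 → 65 → 196 → 98 → 49 → 148 → 74 → 37 → 112 → 56 → 28 → 14 → 7 → 22 → 11 → 34 → 17 → 52 → 26 → 13 → 40 → 20 → 10 → 5 → 16 → 8 → 4 → 2 → 1
Total steps = 59

59 steps


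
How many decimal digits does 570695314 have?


570695314 has 9 digits in base 10
floor(log10(570695314)) + 1 = floor(8.7564) + 1 = 9

9 digits (base 10)


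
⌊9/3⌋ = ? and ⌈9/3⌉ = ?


9/3 = 3.0000
floor = 3
ceil = 3

floor = 3, ceil = 3


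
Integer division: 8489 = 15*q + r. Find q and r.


8489 = 15 * 565 + 14
Check: 8475 + 14 = 8489

q = 565, r = 14


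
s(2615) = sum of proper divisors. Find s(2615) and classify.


Proper divisors: 1, 5, 523
Sum = 1 + 5 + 523 = 529
529 < 2615 → deficient

s(2615) = 529 (deficient)


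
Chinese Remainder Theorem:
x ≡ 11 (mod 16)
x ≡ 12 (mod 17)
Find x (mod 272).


M = 16*17 = 272
M1 = M/16 = 17, M2 = M/17 = 16
M1^(-1) mod 16 = 1, M2^(-1) mod 17 = 16
x = 11*17*1 + 12*16*16 = 3259
3259 mod 272 = 267
Check: 267 mod 16 = 11 ✓, 267 mod 17 = 12 ✓

x ≡ 267 (mod 272)


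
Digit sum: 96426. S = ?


9 + 6 + 4 + 2 + 6 = 27


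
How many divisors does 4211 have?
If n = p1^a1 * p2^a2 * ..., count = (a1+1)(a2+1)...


4211 = 4211^1
d(4211) = (1+1) = 2

2 divisors


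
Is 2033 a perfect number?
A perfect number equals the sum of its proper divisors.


Proper divisors of 2033: 1, 19, 107
Sum = 1 + 19 + 107 = 127

No, 2033 is not perfect (127 ≠ 2033)


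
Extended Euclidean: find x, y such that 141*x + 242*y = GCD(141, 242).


Tabular extended Euclidean (each row: r = 141*s + 242*t):
r=141, s=1, t=0
r=242, s=0, t=1
q=0: r=141, s=1, t=0   [141*(1) + 242*(0) = 141]
q=1: r=101, s=-1, t=1   [141*(-1) + 242*(1) = 101]
q=1: r=40, s=2, t=-1   [141*(2) + 242*(-1) = 40]
q=2: r=21, s=-5, t=3   [141*(-5) + 242*(3) = 21]
q=1: r=19, s=7, t=-4   [141*(7) + 242*(-4) = 19]
q=1: r=2, s=-12, t=7   [141*(-12) + 242*(7) = 2]
q=9: r=1, s=115, t=-67   [141*(115) + 242*(-67) = 1]
q=2: r=0, s=-242, t=141   [141*(-242) + 242*(141) = 0]
GCD = 1; from the row with r=1: x=115, y=-67
Check: 141*(115) + 242*(-67) = 16215 - 16214 = 1

GCD = 1, x = 115, y = -67


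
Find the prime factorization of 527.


527 / 17 = 31
31 / 31 = 1
527 = 17 × 31


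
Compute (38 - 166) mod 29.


38 - 166 = -128
-128 mod 29 = 17


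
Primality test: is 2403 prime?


2403 / 3 = 801 (exact division)
2403 is NOT prime.

No, 2403 is not prime


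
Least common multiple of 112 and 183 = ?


GCD(112, 183) = 1
LCM = 112*183/1 = 20496/1 = 20496

LCM = 20496


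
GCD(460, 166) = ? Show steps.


460 = 2 * 166 + 128
166 = 1 * 128 + 38
128 = 3 * 38 + 14
38 = 2 * 14 + 10
14 = 1 * 10 + 4
10 = 2 * 4 + 2
4 = 2 * 2 + 0
GCD = 2


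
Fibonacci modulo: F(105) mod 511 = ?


F(k) mod 511 for k=1..105:
1, 1, 2, 3, 5, 8, 13, 21, 34, 55, 89, 144, 233, 377, 99, 476, 64, 29, 93, 122, 215, 337, 41, 378, 419, 286, 194, 480, 163, 132, 295, 427, 211, 127, 338, 465, 292, 246, 27, 273, 300, 62, 362, 424, 275, 188, 463, 140, 92, 232, 324, 45, 369, 414, 272, 175, 447, 111, 47, 158, 205, 363, 57, 420, 477, 386, 352, 227, 68, 295, 363, 147, 510, 146, 145, 291, 436, 216, 141, 357, 498, 344, 331, 164, 495, 148, 132, 280, 412, 181, 82, 263, 345, 97, 442, 28, 470, 498, 457, 444, 390, 323, 202, 14, 216
F(105) mod 511 = 216


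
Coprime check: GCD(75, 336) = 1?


Euclidean algorithm:
336 = 4 * 75 + 36
75 = 2 * 36 + 3
36 = 12 * 3 + 0
GCD(75, 336) = 3

No, not coprime (GCD = 3)


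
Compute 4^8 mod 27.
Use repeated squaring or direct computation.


4^1 mod 27 = 4
4^2 mod 27 = 16
4^3 mod 27 = 10
4^4 mod 27 = 13
4^5 mod 27 = 25
4^6 mod 27 = 19
4^7 mod 27 = 22
4^8 mod 27 = 7


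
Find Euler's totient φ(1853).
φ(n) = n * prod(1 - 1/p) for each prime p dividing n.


1853 = 17 × 109
Prime factors: 17, 109
φ(1853) = 1853 × (1-1/17) × (1-1/109)
= 1853 × 16/17 × 108/109 = 1728

φ(1853) = 1728


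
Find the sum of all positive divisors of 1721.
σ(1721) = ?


Divisors of 1721: 1, 1721
Sum = 1 + 1721 = 1722

σ(1721) = 1722


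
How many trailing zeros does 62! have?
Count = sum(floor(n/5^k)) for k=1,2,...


floor(62/5) = 12
floor(62/25) = 2
Total = 14

14 trailing zeros


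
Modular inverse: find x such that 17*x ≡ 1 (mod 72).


Use the extended Euclidean algorithm on (72, 17); each row r = 72*s + 17*t:
r=72, s=1, t=0
r=17, s=0, t=1
q=4: r=4, s=1, t=-4   [72*(1) + 17*(-4) = 4]
q=4: r=1, s=-4, t=17   [72*(-4) + 17*(17) = 1]
q=4: r=0, s=17, t=-72   [72*(17) + 17*(-72) = 0]
GCD = 1 with t = 17, so 17*(17) ≡ 1 (mod 72)
Inverse = 17 mod 72 = 17
Check: 17 * 17 = 289 ≡ 1 (mod 72)

17^(-1) ≡ 17 (mod 72)


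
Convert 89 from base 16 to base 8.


89 (base 16) = 137 (decimal)
137 (decimal) = 211 (base 8)


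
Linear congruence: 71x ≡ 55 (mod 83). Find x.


GCD(71, 83) = 1, unique solution
a^(-1) mod 83 = 76
x = 76 * 55 mod 83 = 30

x ≡ 30 (mod 83)


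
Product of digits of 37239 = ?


3 × 7 × 2 × 3 × 9 = 1134


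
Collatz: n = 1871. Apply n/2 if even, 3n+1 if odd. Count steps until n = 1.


1871 → 5614 → 2807 → 8422 → 4211 → 12634 → 6317 → 18952 → 9476 → 4738 → 2369 → 7108 → 3554 → 1777 → 5332 → 2666 → 1333 → 4000 → 2000 → 1000 → 500 → 250 → 125 → 376 → 188 → 94 → 47 → 142 → 71 → 214 → 107 → 322 → 161 → 484 → 242 → 121 → 364 → 182 → 91 → 274 → 137 → 412 → 206 → 103 → 310 → 155 → 466 → 233 → 700 → 350 → 175 → 526 → 263 → 790 → 395 → 1186 → 593 → 1780 → 890 → 445 → 1336 → 668 → 334 → 167 → 502 → 251 → 754 → 377 → 1132 → 566 → 283 → 850 → 425 → 1276 → 638 → 319 → 958 → 479 → 1438 → 719 → 2158 → 1079 → 3238 → 1619 → 4858 → 2429 → 7288 → 3644 → 1822 → 911 → 2734 → 1367 → 4102 → 2051 → 6154 → 3077 → 9232 → 4616 → 2308 → 1154 → 577 → 1732 → 866 → 433 → 1300 → 650 → 325 → 976 → 488 → 244 → 122 → 61 → 184 → 92 → 46 → 23 → 70 → 35 → 106 → 53 → 160 → 80 → 40 → 20 → 10 → 5 → 16 → 8 → 4 → 2 → 1
Total steps = 130

130 steps


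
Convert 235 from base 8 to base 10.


235 (base 8) = 157 (decimal)
157 (decimal) = 157 (base 10)


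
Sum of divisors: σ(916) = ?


Divisors of 916: 1, 2, 4, 229, 458, 916
Sum = 1 + 2 + 4 + 229 + 458 + 916 = 1610

σ(916) = 1610


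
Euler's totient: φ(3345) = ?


3345 = 3 × 5 × 223
Prime factors: 3, 5, 223
φ(3345) = 3345 × (1-1/3) × (1-1/5) × (1-1/223)
= 3345 × 2/3 × 4/5 × 222/223 = 1776

φ(3345) = 1776


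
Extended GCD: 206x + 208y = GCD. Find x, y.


Tabular extended Euclidean (each row: r = 206*s + 208*t):
r=206, s=1, t=0
r=208, s=0, t=1
q=0: r=206, s=1, t=0   [206*(1) + 208*(0) = 206]
q=1: r=2, s=-1, t=1   [206*(-1) + 208*(1) = 2]
q=103: r=0, s=104, t=-103   [206*(104) + 208*(-103) = 0]
GCD = 2; from the row with r=2: x=-1, y=1
Check: 206*(-1) + 208*(1) = -206 + 208 = 2

GCD = 2, x = -1, y = 1


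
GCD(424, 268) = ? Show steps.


424 = 1 * 268 + 156
268 = 1 * 156 + 112
156 = 1 * 112 + 44
112 = 2 * 44 + 24
44 = 1 * 24 + 20
24 = 1 * 20 + 4
20 = 5 * 4 + 0
GCD = 4


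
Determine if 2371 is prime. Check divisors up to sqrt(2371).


Check divisors up to sqrt(2371) = 48.6929
No divisors found.
2371 is prime.

Yes, 2371 is prime


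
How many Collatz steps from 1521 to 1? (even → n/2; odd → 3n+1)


1521 → 4564 → 2282 → 1141 → 3424 → 1712 → 856 → 428 → 214 → 107 → 322 → 161 → 484 → 242 → 121 → 364 → 182 → 91 → 274 → 137 → 412 → 206 → 103 → 310 → 155 → 466 → 233 → 700 → 350 → 175 → 526 → 263 → 790 → 395 → 1186 → 593 → 1780 → 890 → 445 → 1336 → 668 → 334 → 167 → 502 → 251 → 754 → 377 → 1132 → 566 → 283 → 850 → 425 → 1276 → 638 → 319 → 958 → 479 → 1438 → 719 → 2158 → 1079 → 3238 → 1619 → 4858 → 2429 → 7288 → 3644 → 1822 → 911 → 2734 → 1367 → 4102 → 2051 → 6154 → 3077 → 9232 → 4616 → 2308 → 1154 → 577 → 1732 → 866 → 433 → 1300 → 650 → 325 → 976 → 488 → 244 → 122 → 61 → 184 → 92 → 46 → 23 → 70 → 35 → 106 → 53 → 160 → 80 → 40 → 20 → 10 → 5 → 16 → 8 → 4 → 2 → 1
Total steps = 109

109 steps


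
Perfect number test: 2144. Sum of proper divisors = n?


Proper divisors of 2144: 1, 2, 4, 8, 16, 32, 67, 134, 268, 536, 1072
Sum = 1 + 2 + 4 + 8 + 16 + 32 + 67 + 134 + 268 + 536 + 1072 = 2140

No, 2144 is not perfect (2140 ≠ 2144)


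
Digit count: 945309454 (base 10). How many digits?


945309454 has 9 digits in base 10
floor(log10(945309454)) + 1 = floor(8.9756) + 1 = 9

9 digits (base 10)


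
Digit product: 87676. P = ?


8 × 7 × 6 × 7 × 6 = 14112


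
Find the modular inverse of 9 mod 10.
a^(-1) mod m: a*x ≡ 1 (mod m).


Use the extended Euclidean algorithm on (10, 9); each row r = 10*s + 9*t:
r=10, s=1, t=0
r=9, s=0, t=1
q=1: r=1, s=1, t=-1   [10*(1) + 9*(-1) = 1]
q=9: r=0, s=-9, t=10   [10*(-9) + 9*(10) = 0]
GCD = 1 with t = -1, so 9*(-1) ≡ 1 (mod 10)
Inverse = -1 mod 10 = 9
Check: 9 * 9 = 81 ≡ 1 (mod 10)

9^(-1) ≡ 9 (mod 10)


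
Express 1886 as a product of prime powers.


1886 / 2 = 943
943 / 23 = 41
41 / 41 = 1
1886 = 2 × 23 × 41


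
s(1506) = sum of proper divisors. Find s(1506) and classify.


Proper divisors: 1, 2, 3, 6, 251, 502, 753
Sum = 1 + 2 + 3 + 6 + 251 + 502 + 753 = 1518
1518 > 1506 → abundant

s(1506) = 1518 (abundant)


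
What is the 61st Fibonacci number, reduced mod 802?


F(k) mod 802 for k=1..61:
1, 1, 2, 3, 5, 8, 13, 21, 34, 55, 89, 144, 233, 377, 610, 185, 795, 178, 171, 349, 520, 67, 587, 654, 439, 291, 730, 219, 147, 366, 513, 77, 590, 667, 455, 320, 775, 293, 266, 559, 23, 582, 605, 385, 188, 573, 761, 532, 491, 221, 712, 131, 41, 172, 213, 385, 598, 181, 779, 158, 135
F(61) mod 802 = 135


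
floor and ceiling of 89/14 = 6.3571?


89/14 = 6.3571
floor = 6
ceil = 7

floor = 6, ceil = 7


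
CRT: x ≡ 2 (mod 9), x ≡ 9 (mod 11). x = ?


M = 9*11 = 99
M1 = M/9 = 11, M2 = M/11 = 9
M1^(-1) mod 9 = 5, M2^(-1) mod 11 = 5
x = 2*11*5 + 9*9*5 = 515
515 mod 99 = 20
Check: 20 mod 9 = 2 ✓, 20 mod 11 = 9 ✓

x ≡ 20 (mod 99)


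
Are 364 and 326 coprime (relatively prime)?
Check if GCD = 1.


Euclidean algorithm:
364 = 1 * 326 + 38
326 = 8 * 38 + 22
38 = 1 * 22 + 16
22 = 1 * 16 + 6
16 = 2 * 6 + 4
6 = 1 * 4 + 2
4 = 2 * 2 + 0
GCD(364, 326) = 2

No, not coprime (GCD = 2)


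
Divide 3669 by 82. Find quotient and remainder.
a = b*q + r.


3669 = 82 * 44 + 61
Check: 3608 + 61 = 3669

q = 44, r = 61


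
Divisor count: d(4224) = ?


4224 = 2^7 × 3^1 × 11^1
d(4224) = (7+1) × (1+1) × (1+1) = 32

32 divisors


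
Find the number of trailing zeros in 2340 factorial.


floor(2340/5) = 468
floor(2340/25) = 93
floor(2340/125) = 18
floor(2340/625) = 3
Total = 582

582 trailing zeros


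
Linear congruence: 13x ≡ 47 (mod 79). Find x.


GCD(13, 79) = 1, unique solution
a^(-1) mod 79 = 73
x = 73 * 47 mod 79 = 34

x ≡ 34 (mod 79)


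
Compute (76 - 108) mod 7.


76 - 108 = -32
-32 mod 7 = 3


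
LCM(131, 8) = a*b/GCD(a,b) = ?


GCD(131, 8) = 1
LCM = 131*8/1 = 1048/1 = 1048

LCM = 1048


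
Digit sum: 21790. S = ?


2 + 1 + 7 + 9 + 0 = 19


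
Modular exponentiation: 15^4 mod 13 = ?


15^1 mod 13 = 2
15^2 mod 13 = 4
15^3 mod 13 = 8
15^4 mod 13 = 3


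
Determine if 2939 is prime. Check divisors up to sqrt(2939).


Check divisors up to sqrt(2939) = 54.2125
No divisors found.
2939 is prime.

Yes, 2939 is prime


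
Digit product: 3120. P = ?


3 × 1 × 2 × 0 = 0


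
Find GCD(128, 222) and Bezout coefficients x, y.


Tabular extended Euclidean (each row: r = 128*s + 222*t):
r=128, s=1, t=0
r=222, s=0, t=1
q=0: r=128, s=1, t=0   [128*(1) + 222*(0) = 128]
q=1: r=94, s=-1, t=1   [128*(-1) + 222*(1) = 94]
q=1: r=34, s=2, t=-1   [128*(2) + 222*(-1) = 34]
q=2: r=26, s=-5, t=3   [128*(-5) + 222*(3) = 26]
q=1: r=8, s=7, t=-4   [128*(7) + 222*(-4) = 8]
q=3: r=2, s=-26, t=15   [128*(-26) + 222*(15) = 2]
q=4: r=0, s=111, t=-64   [128*(111) + 222*(-64) = 0]
GCD = 2; from the row with r=2: x=-26, y=15
Check: 128*(-26) + 222*(15) = -3328 + 3330 = 2

GCD = 2, x = -26, y = 15


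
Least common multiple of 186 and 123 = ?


GCD(186, 123) = 3
LCM = 186*123/3 = 22878/3 = 7626

LCM = 7626


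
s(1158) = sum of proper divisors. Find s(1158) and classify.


Proper divisors: 1, 2, 3, 6, 193, 386, 579
Sum = 1 + 2 + 3 + 6 + 193 + 386 + 579 = 1170
1170 > 1158 → abundant

s(1158) = 1170 (abundant)


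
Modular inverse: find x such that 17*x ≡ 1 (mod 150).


Use the extended Euclidean algorithm on (150, 17); each row r = 150*s + 17*t:
r=150, s=1, t=0
r=17, s=0, t=1
q=8: r=14, s=1, t=-8   [150*(1) + 17*(-8) = 14]
q=1: r=3, s=-1, t=9   [150*(-1) + 17*(9) = 3]
q=4: r=2, s=5, t=-44   [150*(5) + 17*(-44) = 2]
q=1: r=1, s=-6, t=53   [150*(-6) + 17*(53) = 1]
q=2: r=0, s=17, t=-150   [150*(17) + 17*(-150) = 0]
GCD = 1 with t = 53, so 17*(53) ≡ 1 (mod 150)
Inverse = 53 mod 150 = 53
Check: 17 * 53 = 901 ≡ 1 (mod 150)

17^(-1) ≡ 53 (mod 150)


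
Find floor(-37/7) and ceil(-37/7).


-37/7 = -5.2857
floor = -6
ceil = -5

floor = -6, ceil = -5


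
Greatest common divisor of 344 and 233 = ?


344 = 1 * 233 + 111
233 = 2 * 111 + 11
111 = 10 * 11 + 1
11 = 11 * 1 + 0
GCD = 1


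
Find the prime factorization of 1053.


1053 / 3 = 351
351 / 3 = 117
117 / 3 = 39
39 / 3 = 13
13 / 13 = 1
1053 = 3^4 × 13


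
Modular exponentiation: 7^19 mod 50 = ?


7^1 mod 50 = 7
7^2 mod 50 = 49
7^3 mod 50 = 43
7^4 mod 50 = 1
7^5 mod 50 = 7
7^6 mod 50 = 49
7^7 mod 50 = 43
7^8 mod 50 = 1
7^9 mod 50 = 7
7^10 mod 50 = 49
7^11 mod 50 = 43
7^12 mod 50 = 1
7^13 mod 50 = 7
7^14 mod 50 = 49
7^15 mod 50 = 43
7^16 mod 50 = 1
7^17 mod 50 = 7
7^18 mod 50 = 49
7^19 mod 50 = 43


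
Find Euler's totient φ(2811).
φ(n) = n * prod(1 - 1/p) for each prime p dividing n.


2811 = 3 × 937
Prime factors: 3, 937
φ(2811) = 2811 × (1-1/3) × (1-1/937)
= 2811 × 2/3 × 936/937 = 1872

φ(2811) = 1872


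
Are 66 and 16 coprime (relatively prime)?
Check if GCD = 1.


Euclidean algorithm:
66 = 4 * 16 + 2
16 = 8 * 2 + 0
GCD(66, 16) = 2

No, not coprime (GCD = 2)


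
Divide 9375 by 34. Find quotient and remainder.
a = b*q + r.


9375 = 34 * 275 + 25
Check: 9350 + 25 = 9375

q = 275, r = 25


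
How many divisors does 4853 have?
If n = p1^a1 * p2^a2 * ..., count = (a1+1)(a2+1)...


4853 = 23^1 × 211^1
d(4853) = (1+1) × (1+1) = 4

4 divisors


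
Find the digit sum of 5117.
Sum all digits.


5 + 1 + 1 + 7 = 14


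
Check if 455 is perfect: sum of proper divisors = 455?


Proper divisors of 455: 1, 5, 7, 13, 35, 65, 91
Sum = 1 + 5 + 7 + 13 + 35 + 65 + 91 = 217

No, 455 is not perfect (217 ≠ 455)


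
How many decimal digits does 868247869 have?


868247869 has 9 digits in base 10
floor(log10(868247869)) + 1 = floor(8.9386) + 1 = 9

9 digits (base 10)


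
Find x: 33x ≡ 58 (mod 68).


GCD(33, 68) = 1, unique solution
a^(-1) mod 68 = 33
x = 33 * 58 mod 68 = 10

x ≡ 10 (mod 68)


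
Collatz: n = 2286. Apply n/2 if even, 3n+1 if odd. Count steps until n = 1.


2286 → 1143 → 3430 → 1715 → 5146 → 2573 → 7720 → 3860 → 1930 → 965 → 2896 → 1448 → 724 → 362 → 181 → 544 → 272 → 136 → 68 → 34 → 17 → 52 → 26 → 13 → 40 → 20 → 10 → 5 → 16 → 8 → 4 → 2 → 1
Total steps = 32

32 steps


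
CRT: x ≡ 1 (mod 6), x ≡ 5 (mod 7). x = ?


M = 6*7 = 42
M1 = M/6 = 7, M2 = M/7 = 6
M1^(-1) mod 6 = 1, M2^(-1) mod 7 = 6
x = 1*7*1 + 5*6*6 = 187
187 mod 42 = 19
Check: 19 mod 6 = 1 ✓, 19 mod 7 = 5 ✓

x ≡ 19 (mod 42)


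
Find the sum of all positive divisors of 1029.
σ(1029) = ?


Divisors of 1029: 1, 3, 7, 21, 49, 147, 343, 1029
Sum = 1 + 3 + 7 + 21 + 49 + 147 + 343 + 1029 = 1600

σ(1029) = 1600


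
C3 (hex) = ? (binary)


C3 (base 16) = 195 (decimal)
195 (decimal) = 11000011 (base 2)


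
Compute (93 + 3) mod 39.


93 + 3 = 96
96 mod 39 = 18


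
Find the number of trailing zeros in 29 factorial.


floor(29/5) = 5
floor(29/25) = 1
Total = 6

6 trailing zeros


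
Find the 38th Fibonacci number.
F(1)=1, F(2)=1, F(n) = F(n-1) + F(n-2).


Sequence: 1, 1, 2, 3, 5, 8, 13, 21, 34, 55, 89, 144, 233, 377, 610, 987, 1597, 2584, 4181, 6765, 10946, 17711, 28657, 46368, 75025, 121393, 196418, 317811, 514229, 832040, 1346269, 2178309, 3524578, 5702887, 9227465, 14930352, 24157817, 39088169
F(38) = 39088169


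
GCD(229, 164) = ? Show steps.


229 = 1 * 164 + 65
164 = 2 * 65 + 34
65 = 1 * 34 + 31
34 = 1 * 31 + 3
31 = 10 * 3 + 1
3 = 3 * 1 + 0
GCD = 1


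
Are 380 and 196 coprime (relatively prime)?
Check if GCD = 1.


Euclidean algorithm:
380 = 1 * 196 + 184
196 = 1 * 184 + 12
184 = 15 * 12 + 4
12 = 3 * 4 + 0
GCD(380, 196) = 4

No, not coprime (GCD = 4)


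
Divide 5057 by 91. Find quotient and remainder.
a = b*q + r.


5057 = 91 * 55 + 52
Check: 5005 + 52 = 5057

q = 55, r = 52


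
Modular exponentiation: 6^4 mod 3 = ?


6^1 mod 3 = 0
6^2 mod 3 = 0
6^3 mod 3 = 0
6^4 mod 3 = 0


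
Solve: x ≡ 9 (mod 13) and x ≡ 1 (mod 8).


M = 13*8 = 104
M1 = M/13 = 8, M2 = M/8 = 13
M1^(-1) mod 13 = 5, M2^(-1) mod 8 = 5
x = 9*8*5 + 1*13*5 = 425
425 mod 104 = 9
Check: 9 mod 13 = 9 ✓, 9 mod 8 = 1 ✓

x ≡ 9 (mod 104)


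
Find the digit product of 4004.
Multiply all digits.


4 × 0 × 0 × 4 = 0


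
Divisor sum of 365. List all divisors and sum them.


Divisors of 365: 1, 5, 73, 365
Sum = 1 + 5 + 73 + 365 = 444

σ(365) = 444


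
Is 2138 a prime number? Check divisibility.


2138 / 2 = 1069 (exact division)
2138 is NOT prime.

No, 2138 is not prime


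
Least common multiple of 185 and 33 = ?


GCD(185, 33) = 1
LCM = 185*33/1 = 6105/1 = 6105

LCM = 6105


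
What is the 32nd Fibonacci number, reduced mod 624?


F(k) mod 624 for k=1..32:
1, 1, 2, 3, 5, 8, 13, 21, 34, 55, 89, 144, 233, 377, 610, 363, 349, 88, 437, 525, 338, 239, 577, 192, 145, 337, 482, 195, 53, 248, 301, 549
F(32) mod 624 = 549


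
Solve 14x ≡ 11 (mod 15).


GCD(14, 15) = 1, unique solution
a^(-1) mod 15 = 14
x = 14 * 11 mod 15 = 4

x ≡ 4 (mod 15)


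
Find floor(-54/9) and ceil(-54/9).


-54/9 = -6.0000
floor = -6
ceil = -6

floor = -6, ceil = -6


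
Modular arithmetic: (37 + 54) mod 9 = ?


37 + 54 = 91
91 mod 9 = 1


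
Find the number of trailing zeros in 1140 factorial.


floor(1140/5) = 228
floor(1140/25) = 45
floor(1140/125) = 9
floor(1140/625) = 1
Total = 283

283 trailing zeros


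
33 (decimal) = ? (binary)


33 (base 10) = 33 (decimal)
33 (decimal) = 100001 (base 2)


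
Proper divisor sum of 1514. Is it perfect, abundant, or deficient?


Proper divisors: 1, 2, 757
Sum = 1 + 2 + 757 = 760
760 < 1514 → deficient

s(1514) = 760 (deficient)


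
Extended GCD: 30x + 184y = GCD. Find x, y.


Tabular extended Euclidean (each row: r = 30*s + 184*t):
r=30, s=1, t=0
r=184, s=0, t=1
q=0: r=30, s=1, t=0   [30*(1) + 184*(0) = 30]
q=6: r=4, s=-6, t=1   [30*(-6) + 184*(1) = 4]
q=7: r=2, s=43, t=-7   [30*(43) + 184*(-7) = 2]
q=2: r=0, s=-92, t=15   [30*(-92) + 184*(15) = 0]
GCD = 2; from the row with r=2: x=43, y=-7
Check: 30*(43) + 184*(-7) = 1290 - 1288 = 2

GCD = 2, x = 43, y = -7


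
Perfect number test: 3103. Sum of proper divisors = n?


Proper divisors of 3103: 1, 29, 107
Sum = 1 + 29 + 107 = 137

No, 3103 is not perfect (137 ≠ 3103)


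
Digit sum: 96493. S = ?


9 + 6 + 4 + 9 + 3 = 31


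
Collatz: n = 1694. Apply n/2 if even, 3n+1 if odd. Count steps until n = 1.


1694 → 847 → 2542 → 1271 → 3814 → 1907 → 5722 → 2861 → 8584 → 4292 → 2146 → 1073 → 3220 → 1610 → 805 → 2416 → 1208 → 604 → 302 → 151 → 454 → 227 → 682 → 341 → 1024 → 512 → 256 → 128 → 64 → 32 → 16 → 8 → 4 → 2 → 1
Total steps = 34

34 steps


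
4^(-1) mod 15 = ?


Use the extended Euclidean algorithm on (15, 4); each row r = 15*s + 4*t:
r=15, s=1, t=0
r=4, s=0, t=1
q=3: r=3, s=1, t=-3   [15*(1) + 4*(-3) = 3]
q=1: r=1, s=-1, t=4   [15*(-1) + 4*(4) = 1]
q=3: r=0, s=4, t=-15   [15*(4) + 4*(-15) = 0]
GCD = 1 with t = 4, so 4*(4) ≡ 1 (mod 15)
Inverse = 4 mod 15 = 4
Check: 4 * 4 = 16 ≡ 1 (mod 15)

4^(-1) ≡ 4 (mod 15)


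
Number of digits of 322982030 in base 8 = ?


322982030 in base 8 = 2320050216
Number of digits = 10

10 digits (base 8)


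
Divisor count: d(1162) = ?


1162 = 2^1 × 7^1 × 83^1
d(1162) = (1+1) × (1+1) × (1+1) = 8

8 divisors


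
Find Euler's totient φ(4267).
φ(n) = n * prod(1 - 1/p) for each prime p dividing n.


4267 = 17 × 251
Prime factors: 17, 251
φ(4267) = 4267 × (1-1/17) × (1-1/251)
= 4267 × 16/17 × 250/251 = 4000

φ(4267) = 4000


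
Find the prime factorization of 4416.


4416 / 2 = 2208
2208 / 2 = 1104
1104 / 2 = 552
552 / 2 = 276
276 / 2 = 138
138 / 2 = 69
69 / 3 = 23
23 / 23 = 1
4416 = 2^6 × 3 × 23


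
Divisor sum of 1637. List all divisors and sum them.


Divisors of 1637: 1, 1637
Sum = 1 + 1637 = 1638

σ(1637) = 1638


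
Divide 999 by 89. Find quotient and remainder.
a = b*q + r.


999 = 89 * 11 + 20
Check: 979 + 20 = 999

q = 11, r = 20


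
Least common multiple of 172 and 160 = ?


GCD(172, 160) = 4
LCM = 172*160/4 = 27520/4 = 6880

LCM = 6880


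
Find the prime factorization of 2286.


2286 / 2 = 1143
1143 / 3 = 381
381 / 3 = 127
127 / 127 = 1
2286 = 2 × 3^2 × 127


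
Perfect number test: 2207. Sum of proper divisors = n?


Proper divisors of 2207: 1
Sum = 1 = 1

No, 2207 is not perfect (1 ≠ 2207)


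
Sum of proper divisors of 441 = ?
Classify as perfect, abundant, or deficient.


Proper divisors: 1, 3, 7, 9, 21, 49, 63, 147
Sum = 1 + 3 + 7 + 9 + 21 + 49 + 63 + 147 = 300
300 < 441 → deficient

s(441) = 300 (deficient)


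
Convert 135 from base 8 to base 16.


135 (base 8) = 93 (decimal)
93 (decimal) = 5D (base 16)


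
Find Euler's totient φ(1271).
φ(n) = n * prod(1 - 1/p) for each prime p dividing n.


1271 = 31 × 41
Prime factors: 31, 41
φ(1271) = 1271 × (1-1/31) × (1-1/41)
= 1271 × 30/31 × 40/41 = 1200

φ(1271) = 1200


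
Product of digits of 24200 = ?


2 × 4 × 2 × 0 × 0 = 0


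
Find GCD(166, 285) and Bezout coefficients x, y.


Tabular extended Euclidean (each row: r = 166*s + 285*t):
r=166, s=1, t=0
r=285, s=0, t=1
q=0: r=166, s=1, t=0   [166*(1) + 285*(0) = 166]
q=1: r=119, s=-1, t=1   [166*(-1) + 285*(1) = 119]
q=1: r=47, s=2, t=-1   [166*(2) + 285*(-1) = 47]
q=2: r=25, s=-5, t=3   [166*(-5) + 285*(3) = 25]
q=1: r=22, s=7, t=-4   [166*(7) + 285*(-4) = 22]
q=1: r=3, s=-12, t=7   [166*(-12) + 285*(7) = 3]
q=7: r=1, s=91, t=-53   [166*(91) + 285*(-53) = 1]
q=3: r=0, s=-285, t=166   [166*(-285) + 285*(166) = 0]
GCD = 1; from the row with r=1: x=91, y=-53
Check: 166*(91) + 285*(-53) = 15106 - 15105 = 1

GCD = 1, x = 91, y = -53


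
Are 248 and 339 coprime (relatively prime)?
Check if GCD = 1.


Euclidean algorithm:
339 = 1 * 248 + 91
248 = 2 * 91 + 66
91 = 1 * 66 + 25
66 = 2 * 25 + 16
25 = 1 * 16 + 9
16 = 1 * 9 + 7
9 = 1 * 7 + 2
7 = 3 * 2 + 1
2 = 2 * 1 + 0
GCD(248, 339) = 1

Yes, coprime (GCD = 1)


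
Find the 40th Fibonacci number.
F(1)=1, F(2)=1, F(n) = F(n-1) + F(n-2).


Sequence: 1, 1, 2, 3, 5, 8, 13, 21, 34, 55, 89, 144, 233, 377, 610, 987, 1597, 2584, 4181, 6765, 10946, 17711, 28657, 46368, 75025, 121393, 196418, 317811, 514229, 832040, 1346269, 2178309, 3524578, 5702887, 9227465, 14930352, 24157817, 39088169, 63245986, 102334155
F(40) = 102334155


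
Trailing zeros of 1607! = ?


floor(1607/5) = 321
floor(1607/25) = 64
floor(1607/125) = 12
floor(1607/625) = 2
Total = 399

399 trailing zeros


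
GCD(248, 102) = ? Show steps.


248 = 2 * 102 + 44
102 = 2 * 44 + 14
44 = 3 * 14 + 2
14 = 7 * 2 + 0
GCD = 2


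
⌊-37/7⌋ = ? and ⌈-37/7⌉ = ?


-37/7 = -5.2857
floor = -6
ceil = -5

floor = -6, ceil = -5


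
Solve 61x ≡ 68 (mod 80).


GCD(61, 80) = 1, unique solution
a^(-1) mod 80 = 21
x = 21 * 68 mod 80 = 68

x ≡ 68 (mod 80)


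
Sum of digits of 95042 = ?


9 + 5 + 0 + 4 + 2 = 20


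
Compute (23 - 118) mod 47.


23 - 118 = -95
-95 mod 47 = 46


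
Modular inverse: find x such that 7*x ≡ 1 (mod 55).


Use the extended Euclidean algorithm on (55, 7); each row r = 55*s + 7*t:
r=55, s=1, t=0
r=7, s=0, t=1
q=7: r=6, s=1, t=-7   [55*(1) + 7*(-7) = 6]
q=1: r=1, s=-1, t=8   [55*(-1) + 7*(8) = 1]
q=6: r=0, s=7, t=-55   [55*(7) + 7*(-55) = 0]
GCD = 1 with t = 8, so 7*(8) ≡ 1 (mod 55)
Inverse = 8 mod 55 = 8
Check: 7 * 8 = 56 ≡ 1 (mod 55)

7^(-1) ≡ 8 (mod 55)


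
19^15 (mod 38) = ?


19^1 mod 38 = 19
19^2 mod 38 = 19
19^3 mod 38 = 19
19^4 mod 38 = 19
19^5 mod 38 = 19
19^6 mod 38 = 19
19^7 mod 38 = 19
19^8 mod 38 = 19
19^9 mod 38 = 19
19^10 mod 38 = 19
19^11 mod 38 = 19
19^12 mod 38 = 19
19^13 mod 38 = 19
19^14 mod 38 = 19
19^15 mod 38 = 19


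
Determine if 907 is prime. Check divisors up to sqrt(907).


Check divisors up to sqrt(907) = 30.1164
No divisors found.
907 is prime.

Yes, 907 is prime


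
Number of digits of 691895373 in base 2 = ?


691895373 in base 2 = 101001001111010111110001001101
Number of digits = 30

30 digits (base 2)


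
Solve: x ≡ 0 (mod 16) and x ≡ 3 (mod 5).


M = 16*5 = 80
M1 = M/16 = 5, M2 = M/5 = 16
M1^(-1) mod 16 = 13, M2^(-1) mod 5 = 1
x = 0*5*13 + 3*16*1 = 48
48 mod 80 = 48
Check: 48 mod 16 = 0 ✓, 48 mod 5 = 3 ✓

x ≡ 48 (mod 80)


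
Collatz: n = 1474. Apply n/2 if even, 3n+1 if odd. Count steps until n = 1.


1474 → 737 → 2212 → 1106 → 553 → 1660 → 830 → 415 → 1246 → 623 → 1870 → 935 → 2806 → 1403 → 4210 → 2105 → 6316 → 3158 → 1579 → 4738 → 2369 → 7108 → 3554 → 1777 → 5332 → 2666 → 1333 → 4000 → 2000 → 1000 → 500 → 250 → 125 → 376 → 188 → 94 → 47 → 142 → 71 → 214 → 107 → 322 → 161 → 484 → 242 → 121 → 364 → 182 → 91 → 274 → 137 → 412 → 206 → 103 → 310 → 155 → 466 → 233 → 700 → 350 → 175 → 526 → 263 → 790 → 395 → 1186 → 593 → 1780 → 890 → 445 → 1336 → 668 → 334 → 167 → 502 → 251 → 754 → 377 → 1132 → 566 → 283 → 850 → 425 → 1276 → 638 → 319 → 958 → 479 → 1438 → 719 → 2158 → 1079 → 3238 → 1619 → 4858 → 2429 → 7288 → 3644 → 1822 → 911 → 2734 → 1367 → 4102 → 2051 → 6154 → 3077 → 9232 → 4616 → 2308 → 1154 → 577 → 1732 → 866 → 433 → 1300 → 650 → 325 → 976 → 488 → 244 → 122 → 61 → 184 → 92 → 46 → 23 → 70 → 35 → 106 → 53 → 160 → 80 → 40 → 20 → 10 → 5 → 16 → 8 → 4 → 2 → 1
Total steps = 140

140 steps


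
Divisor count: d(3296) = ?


3296 = 2^5 × 103^1
d(3296) = (5+1) × (1+1) = 12

12 divisors


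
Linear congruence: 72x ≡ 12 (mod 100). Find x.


GCD(72, 100) = 4 divides 12
Divide: 18x ≡ 3 (mod 25)
x ≡ 21 (mod 25)


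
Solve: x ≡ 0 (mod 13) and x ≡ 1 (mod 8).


M = 13*8 = 104
M1 = M/13 = 8, M2 = M/8 = 13
M1^(-1) mod 13 = 5, M2^(-1) mod 8 = 5
x = 0*8*5 + 1*13*5 = 65
65 mod 104 = 65
Check: 65 mod 13 = 0 ✓, 65 mod 8 = 1 ✓

x ≡ 65 (mod 104)


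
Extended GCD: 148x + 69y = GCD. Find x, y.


Tabular extended Euclidean (each row: r = 148*s + 69*t):
r=148, s=1, t=0
r=69, s=0, t=1
q=2: r=10, s=1, t=-2   [148*(1) + 69*(-2) = 10]
q=6: r=9, s=-6, t=13   [148*(-6) + 69*(13) = 9]
q=1: r=1, s=7, t=-15   [148*(7) + 69*(-15) = 1]
q=9: r=0, s=-69, t=148   [148*(-69) + 69*(148) = 0]
GCD = 1; from the row with r=1: x=7, y=-15
Check: 148*(7) + 69*(-15) = 1036 - 1035 = 1

GCD = 1, x = 7, y = -15


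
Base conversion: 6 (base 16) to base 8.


6 (base 16) = 6 (decimal)
6 (decimal) = 6 (base 8)


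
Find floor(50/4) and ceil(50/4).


50/4 = 12.5000
floor = 12
ceil = 13

floor = 12, ceil = 13


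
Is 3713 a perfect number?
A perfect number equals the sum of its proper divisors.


Proper divisors of 3713: 1, 47, 79
Sum = 1 + 47 + 79 = 127

No, 3713 is not perfect (127 ≠ 3713)


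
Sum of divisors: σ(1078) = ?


Divisors of 1078: 1, 2, 7, 11, 14, 22, 49, 77, 98, 154, 539, 1078
Sum = 1 + 2 + 7 + 11 + 14 + 22 + 49 + 77 + 98 + 154 + 539 + 1078 = 2052

σ(1078) = 2052


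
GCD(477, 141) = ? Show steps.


477 = 3 * 141 + 54
141 = 2 * 54 + 33
54 = 1 * 33 + 21
33 = 1 * 21 + 12
21 = 1 * 12 + 9
12 = 1 * 9 + 3
9 = 3 * 3 + 0
GCD = 3


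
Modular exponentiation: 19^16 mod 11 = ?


19^1 mod 11 = 8
19^2 mod 11 = 9
19^3 mod 11 = 6
19^4 mod 11 = 4
19^5 mod 11 = 10
19^6 mod 11 = 3
19^7 mod 11 = 2
19^8 mod 11 = 5
19^9 mod 11 = 7
19^10 mod 11 = 1
19^11 mod 11 = 8
19^12 mod 11 = 9
19^13 mod 11 = 6
19^14 mod 11 = 4
19^15 mod 11 = 10
19^16 mod 11 = 3


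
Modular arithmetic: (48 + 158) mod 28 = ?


48 + 158 = 206
206 mod 28 = 10


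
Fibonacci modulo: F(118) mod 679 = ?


F(k) mod 679 for k=1..118:
1, 1, 2, 3, 5, 8, 13, 21, 34, 55, 89, 144, 233, 377, 610, 308, 239, 547, 107, 654, 82, 57, 139, 196, 335, 531, 187, 39, 226, 265, 491, 77, 568, 645, 534, 500, 355, 176, 531, 28, 559, 587, 467, 375, 163, 538, 22, 560, 582, 463, 366, 150, 516, 666, 503, 490, 314, 125, 439, 564, 324, 209, 533, 63, 596, 659, 576, 556, 453, 330, 104, 434, 538, 293, 152, 445, 597, 363, 281, 644, 246, 211, 457, 668, 446, 435, 202, 637, 160, 118, 278, 396, 674, 391, 386, 98, 484, 582, 387, 290, 677, 288, 286, 574, 181, 76, 257, 333, 590, 244, 155, 399, 554, 274, 149, 423, 572, 316
F(118) mod 679 = 316


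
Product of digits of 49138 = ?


4 × 9 × 1 × 3 × 8 = 864


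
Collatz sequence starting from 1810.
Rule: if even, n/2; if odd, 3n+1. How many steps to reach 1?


1810 → 905 → 2716 → 1358 → 679 → 2038 → 1019 → 3058 → 1529 → 4588 → 2294 → 1147 → 3442 → 1721 → 5164 → 2582 → 1291 → 3874 → 1937 → 5812 → 2906 → 1453 → 4360 → 2180 → 1090 → 545 → 1636 → 818 → 409 → 1228 → 614 → 307 → 922 → 461 → 1384 → 692 → 346 → 173 → 520 → 260 → 130 → 65 → 196 → 98 → 49 → 148 → 74 → 37 → 112 → 56 → 28 → 14 → 7 → 22 → 11 → 34 → 17 → 52 → 26 → 13 → 40 → 20 → 10 → 5 → 16 → 8 → 4 → 2 → 1
Total steps = 68

68 steps


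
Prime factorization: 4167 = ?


4167 / 3 = 1389
1389 / 3 = 463
463 / 463 = 1
4167 = 3^2 × 463


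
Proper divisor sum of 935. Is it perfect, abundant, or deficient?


Proper divisors: 1, 5, 11, 17, 55, 85, 187
Sum = 1 + 5 + 11 + 17 + 55 + 85 + 187 = 361
361 < 935 → deficient

s(935) = 361 (deficient)


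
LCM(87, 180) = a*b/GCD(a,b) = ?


GCD(87, 180) = 3
LCM = 87*180/3 = 15660/3 = 5220

LCM = 5220


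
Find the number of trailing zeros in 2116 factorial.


floor(2116/5) = 423
floor(2116/25) = 84
floor(2116/125) = 16
floor(2116/625) = 3
Total = 526

526 trailing zeros


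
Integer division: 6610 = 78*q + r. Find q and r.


6610 = 78 * 84 + 58
Check: 6552 + 58 = 6610

q = 84, r = 58


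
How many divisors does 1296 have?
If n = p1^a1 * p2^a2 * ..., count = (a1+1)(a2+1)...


1296 = 2^4 × 3^4
d(1296) = (4+1) × (4+1) = 25

25 divisors


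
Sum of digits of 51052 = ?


5 + 1 + 0 + 5 + 2 = 13


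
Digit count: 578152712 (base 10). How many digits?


578152712 has 9 digits in base 10
floor(log10(578152712)) + 1 = floor(8.7620) + 1 = 9

9 digits (base 10)


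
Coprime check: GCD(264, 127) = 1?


Euclidean algorithm:
264 = 2 * 127 + 10
127 = 12 * 10 + 7
10 = 1 * 7 + 3
7 = 2 * 3 + 1
3 = 3 * 1 + 0
GCD(264, 127) = 1

Yes, coprime (GCD = 1)


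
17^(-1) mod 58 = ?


Use the extended Euclidean algorithm on (58, 17); each row r = 58*s + 17*t:
r=58, s=1, t=0
r=17, s=0, t=1
q=3: r=7, s=1, t=-3   [58*(1) + 17*(-3) = 7]
q=2: r=3, s=-2, t=7   [58*(-2) + 17*(7) = 3]
q=2: r=1, s=5, t=-17   [58*(5) + 17*(-17) = 1]
q=3: r=0, s=-17, t=58   [58*(-17) + 17*(58) = 0]
GCD = 1 with t = -17, so 17*(-17) ≡ 1 (mod 58)
Inverse = -17 mod 58 = 41
Check: 17 * 41 = 697 ≡ 1 (mod 58)

17^(-1) ≡ 41 (mod 58)


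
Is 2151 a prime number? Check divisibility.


2151 / 3 = 717 (exact division)
2151 is NOT prime.

No, 2151 is not prime
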